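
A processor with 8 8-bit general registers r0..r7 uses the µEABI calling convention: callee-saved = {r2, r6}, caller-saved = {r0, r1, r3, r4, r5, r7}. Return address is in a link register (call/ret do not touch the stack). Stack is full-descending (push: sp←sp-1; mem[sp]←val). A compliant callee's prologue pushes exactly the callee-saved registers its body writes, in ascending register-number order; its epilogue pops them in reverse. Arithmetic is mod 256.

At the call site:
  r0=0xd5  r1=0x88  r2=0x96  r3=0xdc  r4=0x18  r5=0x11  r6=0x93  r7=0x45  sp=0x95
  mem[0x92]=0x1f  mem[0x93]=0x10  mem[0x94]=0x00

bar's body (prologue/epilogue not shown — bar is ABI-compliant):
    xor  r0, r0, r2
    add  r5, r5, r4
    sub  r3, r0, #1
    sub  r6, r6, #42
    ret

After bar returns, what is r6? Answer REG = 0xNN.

REG = 0x93

prologue: push r6 -> mem[0x94]=0x93, sp=0x94
body[0] xor  r0, r0, r2 -> r0=0x43
body[1] add  r5, r5, r4 -> r5=0x29
body[2] sub  r3, r0, #1 -> r3=0x42
body[3] sub  r6, r6, #42 -> r6=0x69
epilogue: pop r6=0x93, sp=0x95
r6 is callee-saved -> restored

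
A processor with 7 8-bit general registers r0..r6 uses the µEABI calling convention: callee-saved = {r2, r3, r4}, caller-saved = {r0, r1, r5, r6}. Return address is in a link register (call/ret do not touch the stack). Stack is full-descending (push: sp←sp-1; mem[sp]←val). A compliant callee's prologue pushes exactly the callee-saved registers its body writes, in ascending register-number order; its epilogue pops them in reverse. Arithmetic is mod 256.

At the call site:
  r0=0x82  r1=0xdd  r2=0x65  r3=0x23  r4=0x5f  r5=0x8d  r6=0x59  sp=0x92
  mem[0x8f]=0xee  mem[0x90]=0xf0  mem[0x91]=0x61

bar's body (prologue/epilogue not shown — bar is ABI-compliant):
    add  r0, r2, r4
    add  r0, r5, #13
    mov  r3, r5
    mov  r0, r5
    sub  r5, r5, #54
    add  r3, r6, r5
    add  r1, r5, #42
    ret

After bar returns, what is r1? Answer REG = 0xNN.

REG = 0x81

prologue: push r3 -> mem[0x91]=0x23, sp=0x91
body[0] add  r0, r2, r4 -> r0=0xc4
body[1] add  r0, r5, #13 -> r0=0x9a
body[2] mov  r3, r5 -> r3=0x8d
body[3] mov  r0, r5 -> r0=0x8d
body[4] sub  r5, r5, #54 -> r5=0x57
body[5] add  r3, r6, r5 -> r3=0xb0
body[6] add  r1, r5, #42 -> r1=0x81
epilogue: pop r3=0x23, sp=0x92
r1 is caller-saved -> body value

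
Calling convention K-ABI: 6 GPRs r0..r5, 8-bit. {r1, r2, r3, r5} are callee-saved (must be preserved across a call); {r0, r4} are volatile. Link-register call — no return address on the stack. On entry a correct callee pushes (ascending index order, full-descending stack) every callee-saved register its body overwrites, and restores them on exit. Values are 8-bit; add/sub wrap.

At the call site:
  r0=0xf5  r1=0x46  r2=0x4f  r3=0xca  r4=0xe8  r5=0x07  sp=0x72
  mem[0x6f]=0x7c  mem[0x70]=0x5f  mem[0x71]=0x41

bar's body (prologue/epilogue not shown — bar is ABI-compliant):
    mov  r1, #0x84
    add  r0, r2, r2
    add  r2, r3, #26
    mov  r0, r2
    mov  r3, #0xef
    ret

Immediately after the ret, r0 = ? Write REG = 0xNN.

REG = 0xe4

prologue: push r1 → mem[0x71]=0x46, sp=0x71
prologue: push r2 → mem[0x70]=0x4f, sp=0x70
prologue: push r3 → mem[0x6f]=0xca, sp=0x6f
body[0] mov  r1, #0x84 → r1=0x84
body[1] add  r0, r2, r2 → r0=0x9e
body[2] add  r2, r3, #26 → r2=0xe4
body[3] mov  r0, r2 → r0=0xe4
body[4] mov  r3, #0xef → r3=0xef
epilogue: pop r3=0xca, sp=0x70
epilogue: pop r2=0x4f, sp=0x71
epilogue: pop r1=0x46, sp=0x72
r0 is caller-saved → body value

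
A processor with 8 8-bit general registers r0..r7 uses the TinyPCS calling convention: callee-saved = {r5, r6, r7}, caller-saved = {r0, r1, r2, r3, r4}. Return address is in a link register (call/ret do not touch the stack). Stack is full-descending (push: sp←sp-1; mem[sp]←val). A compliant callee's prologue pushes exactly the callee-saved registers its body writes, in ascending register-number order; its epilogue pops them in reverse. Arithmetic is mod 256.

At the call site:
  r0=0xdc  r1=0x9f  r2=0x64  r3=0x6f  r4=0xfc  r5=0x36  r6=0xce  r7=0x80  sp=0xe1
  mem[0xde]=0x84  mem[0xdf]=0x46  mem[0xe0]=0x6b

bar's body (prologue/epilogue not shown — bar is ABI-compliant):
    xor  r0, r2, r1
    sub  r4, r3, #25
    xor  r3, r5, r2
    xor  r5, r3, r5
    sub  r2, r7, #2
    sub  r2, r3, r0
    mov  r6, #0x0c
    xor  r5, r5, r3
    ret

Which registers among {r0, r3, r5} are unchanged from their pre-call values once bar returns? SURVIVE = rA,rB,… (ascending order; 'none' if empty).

SURVIVE = r5

prologue: push r5 → mem[0xe0]=0x36, sp=0xe0
prologue: push r6 → mem[0xdf]=0xce, sp=0xdf
body[0] xor  r0, r2, r1 → r0=0xfb
body[1] sub  r4, r3, #25 → r4=0x56
body[2] xor  r3, r5, r2 → r3=0x52
body[3] xor  r5, r3, r5 → r5=0x64
body[4] sub  r2, r7, #2 → r2=0x7e
body[5] sub  r2, r3, r0 → r2=0x57
body[6] mov  r6, #0x0c → r6=0x0c
body[7] xor  r5, r5, r3 → r5=0x36
epilogue: pop r6=0xce, sp=0xe0
epilogue: pop r5=0x36, sp=0xe1
r0: caller-saved, written=True
r3: caller-saved, written=True
r5: callee-saved, written=True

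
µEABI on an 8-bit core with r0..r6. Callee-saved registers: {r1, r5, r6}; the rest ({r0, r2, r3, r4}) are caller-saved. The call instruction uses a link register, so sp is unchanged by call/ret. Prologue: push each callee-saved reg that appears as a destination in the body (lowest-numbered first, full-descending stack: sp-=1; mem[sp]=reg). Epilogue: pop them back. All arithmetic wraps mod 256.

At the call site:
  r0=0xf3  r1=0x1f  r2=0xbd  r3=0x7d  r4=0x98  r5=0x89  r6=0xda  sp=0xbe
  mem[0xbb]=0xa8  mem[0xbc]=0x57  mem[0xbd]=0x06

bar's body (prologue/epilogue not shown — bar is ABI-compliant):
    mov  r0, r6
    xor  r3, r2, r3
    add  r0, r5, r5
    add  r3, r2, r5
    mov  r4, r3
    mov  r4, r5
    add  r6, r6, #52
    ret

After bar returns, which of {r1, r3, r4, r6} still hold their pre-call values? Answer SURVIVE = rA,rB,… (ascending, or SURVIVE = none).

prologue: push r6 → mem[0xbd]=0xda, sp=0xbd
body[0] mov  r0, r6 → r0=0xda
body[1] xor  r3, r2, r3 → r3=0xc0
body[2] add  r0, r5, r5 → r0=0x12
body[3] add  r3, r2, r5 → r3=0x46
body[4] mov  r4, r3 → r4=0x46
body[5] mov  r4, r5 → r4=0x89
body[6] add  r6, r6, #52 → r6=0x0e
epilogue: pop r6=0xda, sp=0xbe
r1: callee-saved, written=False
r3: caller-saved, written=True
r4: caller-saved, written=True
r6: callee-saved, written=True

SURVIVE = r1,r6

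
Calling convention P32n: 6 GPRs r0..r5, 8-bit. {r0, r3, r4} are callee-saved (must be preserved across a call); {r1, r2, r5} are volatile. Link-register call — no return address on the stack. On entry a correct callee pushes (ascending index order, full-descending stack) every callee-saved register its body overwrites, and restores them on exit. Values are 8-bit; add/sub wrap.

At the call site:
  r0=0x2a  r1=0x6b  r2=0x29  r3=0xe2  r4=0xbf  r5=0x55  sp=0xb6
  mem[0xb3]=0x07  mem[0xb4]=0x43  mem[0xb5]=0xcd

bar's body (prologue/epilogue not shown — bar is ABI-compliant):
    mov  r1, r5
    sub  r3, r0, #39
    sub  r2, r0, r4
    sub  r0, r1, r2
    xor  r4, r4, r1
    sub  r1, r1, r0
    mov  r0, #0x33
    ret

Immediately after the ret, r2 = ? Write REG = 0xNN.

REG = 0x6b

prologue: push r0 → mem[0xb5]=0x2a, sp=0xb5
prologue: push r3 → mem[0xb4]=0xe2, sp=0xb4
prologue: push r4 → mem[0xb3]=0xbf, sp=0xb3
body[0] mov  r1, r5 → r1=0x55
body[1] sub  r3, r0, #39 → r3=0x03
body[2] sub  r2, r0, r4 → r2=0x6b
body[3] sub  r0, r1, r2 → r0=0xea
body[4] xor  r4, r4, r1 → r4=0xea
body[5] sub  r1, r1, r0 → r1=0x6b
body[6] mov  r0, #0x33 → r0=0x33
epilogue: pop r4=0xbf, sp=0xb4
epilogue: pop r3=0xe2, sp=0xb5
epilogue: pop r0=0x2a, sp=0xb6
r2 is caller-saved → body value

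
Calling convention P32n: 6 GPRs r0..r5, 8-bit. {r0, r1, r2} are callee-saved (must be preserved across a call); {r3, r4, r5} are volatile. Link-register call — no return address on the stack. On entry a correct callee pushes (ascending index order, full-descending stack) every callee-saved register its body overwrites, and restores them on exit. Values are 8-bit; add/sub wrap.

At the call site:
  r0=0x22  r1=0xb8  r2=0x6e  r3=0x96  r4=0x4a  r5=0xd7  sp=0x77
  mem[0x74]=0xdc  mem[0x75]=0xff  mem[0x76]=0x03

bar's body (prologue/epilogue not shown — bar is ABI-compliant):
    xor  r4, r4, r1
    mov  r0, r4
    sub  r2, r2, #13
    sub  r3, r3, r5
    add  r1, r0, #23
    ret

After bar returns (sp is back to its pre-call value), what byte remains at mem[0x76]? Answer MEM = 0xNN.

MEM = 0x22

prologue: push r0 -> mem[0x76]=0x22, sp=0x76
prologue: push r1 -> mem[0x75]=0xb8, sp=0x75
prologue: push r2 -> mem[0x74]=0x6e, sp=0x74
body[0] xor  r4, r4, r1 -> r4=0xf2
body[1] mov  r0, r4 -> r0=0xf2
body[2] sub  r2, r2, #13 -> r2=0x61
body[3] sub  r3, r3, r5 -> r3=0xbf
body[4] add  r1, r0, #23 -> r1=0x09
epilogue: pop r2=0x6e, sp=0x75
epilogue: pop r1=0xb8, sp=0x76
epilogue: pop r0=0x22, sp=0x77
prologue pushed ['r0', 'r1', 'r2'] at ['0x76', '0x75', '0x74']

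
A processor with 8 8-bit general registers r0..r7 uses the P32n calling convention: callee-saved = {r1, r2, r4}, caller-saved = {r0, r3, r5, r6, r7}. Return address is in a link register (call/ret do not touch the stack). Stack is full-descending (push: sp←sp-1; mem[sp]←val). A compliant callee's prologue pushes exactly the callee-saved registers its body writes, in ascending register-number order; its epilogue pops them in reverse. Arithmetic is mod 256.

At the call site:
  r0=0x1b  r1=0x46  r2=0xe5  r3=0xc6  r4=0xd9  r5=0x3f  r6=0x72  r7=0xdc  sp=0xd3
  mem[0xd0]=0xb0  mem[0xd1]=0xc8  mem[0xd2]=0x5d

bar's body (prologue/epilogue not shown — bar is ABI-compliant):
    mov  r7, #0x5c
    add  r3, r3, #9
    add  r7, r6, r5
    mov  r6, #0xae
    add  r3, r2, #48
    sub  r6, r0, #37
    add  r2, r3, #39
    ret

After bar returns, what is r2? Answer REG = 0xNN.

prologue: push r2 -> mem[0xd2]=0xe5, sp=0xd2
body[0] mov  r7, #0x5c -> r7=0x5c
body[1] add  r3, r3, #9 -> r3=0xcf
body[2] add  r7, r6, r5 -> r7=0xb1
body[3] mov  r6, #0xae -> r6=0xae
body[4] add  r3, r2, #48 -> r3=0x15
body[5] sub  r6, r0, #37 -> r6=0xf6
body[6] add  r2, r3, #39 -> r2=0x3c
epilogue: pop r2=0xe5, sp=0xd3
r2 is callee-saved -> restored

REG = 0xe5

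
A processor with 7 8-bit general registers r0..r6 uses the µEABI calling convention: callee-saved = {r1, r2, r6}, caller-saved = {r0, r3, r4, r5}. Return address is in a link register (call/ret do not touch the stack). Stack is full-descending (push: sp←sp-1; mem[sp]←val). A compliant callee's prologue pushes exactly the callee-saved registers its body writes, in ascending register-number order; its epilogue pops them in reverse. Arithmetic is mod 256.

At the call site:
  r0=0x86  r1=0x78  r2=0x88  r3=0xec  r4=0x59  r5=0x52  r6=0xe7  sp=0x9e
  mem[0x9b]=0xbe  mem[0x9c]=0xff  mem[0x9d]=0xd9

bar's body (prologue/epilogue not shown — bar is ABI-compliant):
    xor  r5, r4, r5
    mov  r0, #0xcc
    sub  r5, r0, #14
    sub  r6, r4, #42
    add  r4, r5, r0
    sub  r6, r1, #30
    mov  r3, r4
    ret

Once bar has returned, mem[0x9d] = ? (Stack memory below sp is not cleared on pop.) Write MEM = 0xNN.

prologue: push r6 → mem[0x9d]=0xe7, sp=0x9d
body[0] xor  r5, r4, r5 → r5=0x0b
body[1] mov  r0, #0xcc → r0=0xcc
body[2] sub  r5, r0, #14 → r5=0xbe
body[3] sub  r6, r4, #42 → r6=0x2f
body[4] add  r4, r5, r0 → r4=0x8a
body[5] sub  r6, r1, #30 → r6=0x5a
body[6] mov  r3, r4 → r3=0x8a
epilogue: pop r6=0xe7, sp=0x9e
prologue pushed ['r6'] at ['0x9d']

MEM = 0xe7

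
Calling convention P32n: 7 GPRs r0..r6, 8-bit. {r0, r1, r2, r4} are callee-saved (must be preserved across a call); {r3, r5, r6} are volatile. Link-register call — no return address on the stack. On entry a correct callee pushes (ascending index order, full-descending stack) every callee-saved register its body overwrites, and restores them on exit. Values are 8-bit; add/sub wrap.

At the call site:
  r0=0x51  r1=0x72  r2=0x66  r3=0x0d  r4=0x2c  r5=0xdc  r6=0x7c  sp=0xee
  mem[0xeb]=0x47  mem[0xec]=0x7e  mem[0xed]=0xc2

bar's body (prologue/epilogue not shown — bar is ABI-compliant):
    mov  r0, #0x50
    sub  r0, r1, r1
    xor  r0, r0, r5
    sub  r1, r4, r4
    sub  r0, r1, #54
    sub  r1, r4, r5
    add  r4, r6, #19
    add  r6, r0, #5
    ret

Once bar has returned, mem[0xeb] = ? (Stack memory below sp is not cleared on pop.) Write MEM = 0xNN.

MEM = 0x2c

prologue: push r0 → mem[0xed]=0x51, sp=0xed
prologue: push r1 → mem[0xec]=0x72, sp=0xec
prologue: push r4 → mem[0xeb]=0x2c, sp=0xeb
body[0] mov  r0, #0x50 → r0=0x50
body[1] sub  r0, r1, r1 → r0=0x00
body[2] xor  r0, r0, r5 → r0=0xdc
body[3] sub  r1, r4, r4 → r1=0x00
body[4] sub  r0, r1, #54 → r0=0xca
body[5] sub  r1, r4, r5 → r1=0x50
body[6] add  r4, r6, #19 → r4=0x8f
body[7] add  r6, r0, #5 → r6=0xcf
epilogue: pop r4=0x2c, sp=0xec
epilogue: pop r1=0x72, sp=0xed
epilogue: pop r0=0x51, sp=0xee
prologue pushed ['r0', 'r1', 'r4'] at ['0xed', '0xec', '0xeb']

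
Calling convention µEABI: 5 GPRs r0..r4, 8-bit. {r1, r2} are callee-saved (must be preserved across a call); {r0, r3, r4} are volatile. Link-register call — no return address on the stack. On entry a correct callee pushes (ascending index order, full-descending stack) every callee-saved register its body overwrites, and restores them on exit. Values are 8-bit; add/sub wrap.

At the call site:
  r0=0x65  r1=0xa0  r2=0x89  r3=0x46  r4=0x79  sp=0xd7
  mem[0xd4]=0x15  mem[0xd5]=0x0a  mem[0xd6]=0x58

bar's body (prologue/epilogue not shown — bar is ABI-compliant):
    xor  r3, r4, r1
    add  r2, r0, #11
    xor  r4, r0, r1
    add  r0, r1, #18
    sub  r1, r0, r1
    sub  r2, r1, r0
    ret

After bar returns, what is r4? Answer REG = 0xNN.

REG = 0xc5

prologue: push r1 -> mem[0xd6]=0xa0, sp=0xd6
prologue: push r2 -> mem[0xd5]=0x89, sp=0xd5
body[0] xor  r3, r4, r1 -> r3=0xd9
body[1] add  r2, r0, #11 -> r2=0x70
body[2] xor  r4, r0, r1 -> r4=0xc5
body[3] add  r0, r1, #18 -> r0=0xb2
body[4] sub  r1, r0, r1 -> r1=0x12
body[5] sub  r2, r1, r0 -> r2=0x60
epilogue: pop r2=0x89, sp=0xd6
epilogue: pop r1=0xa0, sp=0xd7
r4 is caller-saved -> body value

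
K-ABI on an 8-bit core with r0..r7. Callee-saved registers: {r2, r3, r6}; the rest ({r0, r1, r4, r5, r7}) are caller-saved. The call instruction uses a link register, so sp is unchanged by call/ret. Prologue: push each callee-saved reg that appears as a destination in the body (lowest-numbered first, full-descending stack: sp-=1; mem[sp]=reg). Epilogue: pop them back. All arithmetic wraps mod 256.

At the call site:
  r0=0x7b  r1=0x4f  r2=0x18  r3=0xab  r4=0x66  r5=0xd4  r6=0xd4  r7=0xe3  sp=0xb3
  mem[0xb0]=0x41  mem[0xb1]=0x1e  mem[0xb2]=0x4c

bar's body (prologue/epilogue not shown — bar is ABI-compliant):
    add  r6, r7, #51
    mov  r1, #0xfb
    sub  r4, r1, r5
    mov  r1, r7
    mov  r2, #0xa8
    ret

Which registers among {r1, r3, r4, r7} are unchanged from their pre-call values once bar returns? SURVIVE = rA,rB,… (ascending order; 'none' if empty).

SURVIVE = r3,r7

prologue: push r2 → mem[0xb2]=0x18, sp=0xb2
prologue: push r6 → mem[0xb1]=0xd4, sp=0xb1
body[0] add  r6, r7, #51 → r6=0x16
body[1] mov  r1, #0xfb → r1=0xfb
body[2] sub  r4, r1, r5 → r4=0x27
body[3] mov  r1, r7 → r1=0xe3
body[4] mov  r2, #0xa8 → r2=0xa8
epilogue: pop r6=0xd4, sp=0xb2
epilogue: pop r2=0x18, sp=0xb3
r1: caller-saved, written=True
r3: callee-saved, written=False
r4: caller-saved, written=True
r7: caller-saved, written=False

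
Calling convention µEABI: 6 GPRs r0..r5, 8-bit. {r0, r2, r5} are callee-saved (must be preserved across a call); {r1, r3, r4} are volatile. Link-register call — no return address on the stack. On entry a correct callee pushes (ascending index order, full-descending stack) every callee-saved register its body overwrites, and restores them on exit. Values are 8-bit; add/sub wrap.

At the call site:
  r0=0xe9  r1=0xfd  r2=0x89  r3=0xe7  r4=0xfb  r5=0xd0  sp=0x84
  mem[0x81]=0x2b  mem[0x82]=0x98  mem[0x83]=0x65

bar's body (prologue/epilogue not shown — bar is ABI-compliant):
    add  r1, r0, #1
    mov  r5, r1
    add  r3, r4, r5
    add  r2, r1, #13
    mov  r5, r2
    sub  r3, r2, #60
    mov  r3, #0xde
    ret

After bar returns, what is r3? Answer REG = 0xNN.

prologue: push r2 → mem[0x83]=0x89, sp=0x83
prologue: push r5 → mem[0x82]=0xd0, sp=0x82
body[0] add  r1, r0, #1 → r1=0xea
body[1] mov  r5, r1 → r5=0xea
body[2] add  r3, r4, r5 → r3=0xe5
body[3] add  r2, r1, #13 → r2=0xf7
body[4] mov  r5, r2 → r5=0xf7
body[5] sub  r3, r2, #60 → r3=0xbb
body[6] mov  r3, #0xde → r3=0xde
epilogue: pop r5=0xd0, sp=0x83
epilogue: pop r2=0x89, sp=0x84
r3 is caller-saved → body value

REG = 0xde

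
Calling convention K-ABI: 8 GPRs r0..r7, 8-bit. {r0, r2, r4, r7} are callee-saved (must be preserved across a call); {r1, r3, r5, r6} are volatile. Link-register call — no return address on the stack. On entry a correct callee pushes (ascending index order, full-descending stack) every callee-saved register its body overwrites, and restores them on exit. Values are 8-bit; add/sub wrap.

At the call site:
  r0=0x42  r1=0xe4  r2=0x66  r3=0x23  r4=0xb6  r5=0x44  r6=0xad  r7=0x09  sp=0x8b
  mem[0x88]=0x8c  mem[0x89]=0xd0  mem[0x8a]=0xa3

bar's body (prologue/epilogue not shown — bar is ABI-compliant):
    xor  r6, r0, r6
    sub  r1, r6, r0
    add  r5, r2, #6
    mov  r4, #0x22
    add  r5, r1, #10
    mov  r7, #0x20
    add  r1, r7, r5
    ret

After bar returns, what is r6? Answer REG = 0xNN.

REG = 0xef

prologue: push r4 -> mem[0x8a]=0xb6, sp=0x8a
prologue: push r7 -> mem[0x89]=0x09, sp=0x89
body[0] xor  r6, r0, r6 -> r6=0xef
body[1] sub  r1, r6, r0 -> r1=0xad
body[2] add  r5, r2, #6 -> r5=0x6c
body[3] mov  r4, #0x22 -> r4=0x22
body[4] add  r5, r1, #10 -> r5=0xb7
body[5] mov  r7, #0x20 -> r7=0x20
body[6] add  r1, r7, r5 -> r1=0xd7
epilogue: pop r7=0x09, sp=0x8a
epilogue: pop r4=0xb6, sp=0x8b
r6 is caller-saved -> body value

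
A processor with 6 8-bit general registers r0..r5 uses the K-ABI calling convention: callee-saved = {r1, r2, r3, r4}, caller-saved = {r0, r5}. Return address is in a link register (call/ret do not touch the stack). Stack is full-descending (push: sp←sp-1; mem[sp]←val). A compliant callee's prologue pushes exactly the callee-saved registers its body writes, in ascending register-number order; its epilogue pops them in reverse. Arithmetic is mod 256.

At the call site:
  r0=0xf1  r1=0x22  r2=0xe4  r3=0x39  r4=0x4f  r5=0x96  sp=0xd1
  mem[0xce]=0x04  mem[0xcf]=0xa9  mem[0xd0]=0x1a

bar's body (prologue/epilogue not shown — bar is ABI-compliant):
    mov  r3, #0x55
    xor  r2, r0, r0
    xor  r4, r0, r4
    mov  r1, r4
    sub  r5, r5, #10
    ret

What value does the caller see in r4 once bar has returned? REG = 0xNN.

prologue: push r1 -> mem[0xd0]=0x22, sp=0xd0
prologue: push r2 -> mem[0xcf]=0xe4, sp=0xcf
prologue: push r3 -> mem[0xce]=0x39, sp=0xce
prologue: push r4 -> mem[0xcd]=0x4f, sp=0xcd
body[0] mov  r3, #0x55 -> r3=0x55
body[1] xor  r2, r0, r0 -> r2=0x00
body[2] xor  r4, r0, r4 -> r4=0xbe
body[3] mov  r1, r4 -> r1=0xbe
body[4] sub  r5, r5, #10 -> r5=0x8c
epilogue: pop r4=0x4f, sp=0xce
epilogue: pop r3=0x39, sp=0xcf
epilogue: pop r2=0xe4, sp=0xd0
epilogue: pop r1=0x22, sp=0xd1
r4 is callee-saved -> restored

REG = 0x4f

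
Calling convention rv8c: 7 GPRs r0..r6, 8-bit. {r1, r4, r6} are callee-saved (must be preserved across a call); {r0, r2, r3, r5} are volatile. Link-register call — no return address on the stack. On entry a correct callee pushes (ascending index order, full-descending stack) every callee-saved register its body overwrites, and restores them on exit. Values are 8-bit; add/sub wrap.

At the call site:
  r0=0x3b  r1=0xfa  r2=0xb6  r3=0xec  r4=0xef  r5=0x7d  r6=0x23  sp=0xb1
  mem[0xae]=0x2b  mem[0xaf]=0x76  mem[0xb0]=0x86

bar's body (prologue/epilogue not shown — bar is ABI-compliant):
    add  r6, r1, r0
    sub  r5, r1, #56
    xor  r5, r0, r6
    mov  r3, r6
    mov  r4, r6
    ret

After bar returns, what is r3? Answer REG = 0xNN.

prologue: push r4 -> mem[0xb0]=0xef, sp=0xb0
prologue: push r6 -> mem[0xaf]=0x23, sp=0xaf
body[0] add  r6, r1, r0 -> r6=0x35
body[1] sub  r5, r1, #56 -> r5=0xc2
body[2] xor  r5, r0, r6 -> r5=0x0e
body[3] mov  r3, r6 -> r3=0x35
body[4] mov  r4, r6 -> r4=0x35
epilogue: pop r6=0x23, sp=0xb0
epilogue: pop r4=0xef, sp=0xb1
r3 is caller-saved -> body value

REG = 0x35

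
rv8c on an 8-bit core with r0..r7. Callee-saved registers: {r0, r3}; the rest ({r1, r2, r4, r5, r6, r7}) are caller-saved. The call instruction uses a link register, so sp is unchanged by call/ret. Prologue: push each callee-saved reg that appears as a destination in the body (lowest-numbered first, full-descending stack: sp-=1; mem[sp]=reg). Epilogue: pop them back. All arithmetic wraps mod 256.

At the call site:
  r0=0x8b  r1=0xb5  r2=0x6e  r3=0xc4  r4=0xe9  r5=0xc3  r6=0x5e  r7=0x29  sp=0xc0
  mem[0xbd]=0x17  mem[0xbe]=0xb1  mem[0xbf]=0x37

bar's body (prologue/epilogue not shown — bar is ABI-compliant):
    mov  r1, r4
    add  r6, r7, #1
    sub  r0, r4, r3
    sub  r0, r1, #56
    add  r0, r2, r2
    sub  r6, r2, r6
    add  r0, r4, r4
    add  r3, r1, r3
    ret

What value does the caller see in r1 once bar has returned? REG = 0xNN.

REG = 0xe9

prologue: push r0 -> mem[0xbf]=0x8b, sp=0xbf
prologue: push r3 -> mem[0xbe]=0xc4, sp=0xbe
body[0] mov  r1, r4 -> r1=0xe9
body[1] add  r6, r7, #1 -> r6=0x2a
body[2] sub  r0, r4, r3 -> r0=0x25
body[3] sub  r0, r1, #56 -> r0=0xb1
body[4] add  r0, r2, r2 -> r0=0xdc
body[5] sub  r6, r2, r6 -> r6=0x44
body[6] add  r0, r4, r4 -> r0=0xd2
body[7] add  r3, r1, r3 -> r3=0xad
epilogue: pop r3=0xc4, sp=0xbf
epilogue: pop r0=0x8b, sp=0xc0
r1 is caller-saved -> body value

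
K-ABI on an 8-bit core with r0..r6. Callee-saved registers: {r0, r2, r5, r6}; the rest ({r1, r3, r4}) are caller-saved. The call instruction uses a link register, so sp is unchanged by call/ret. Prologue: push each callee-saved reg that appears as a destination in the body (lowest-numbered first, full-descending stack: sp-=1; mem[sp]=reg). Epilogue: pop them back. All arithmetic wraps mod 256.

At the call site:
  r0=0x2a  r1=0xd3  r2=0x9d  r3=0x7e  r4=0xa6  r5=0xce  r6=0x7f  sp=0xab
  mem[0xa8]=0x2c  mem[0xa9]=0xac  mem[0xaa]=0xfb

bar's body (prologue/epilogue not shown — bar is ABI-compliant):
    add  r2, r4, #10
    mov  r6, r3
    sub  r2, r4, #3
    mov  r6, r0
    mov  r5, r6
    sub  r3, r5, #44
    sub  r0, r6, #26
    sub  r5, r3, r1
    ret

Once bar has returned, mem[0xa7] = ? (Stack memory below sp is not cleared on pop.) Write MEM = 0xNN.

MEM = 0x7f

prologue: push r0 → mem[0xaa]=0x2a, sp=0xaa
prologue: push r2 → mem[0xa9]=0x9d, sp=0xa9
prologue: push r5 → mem[0xa8]=0xce, sp=0xa8
prologue: push r6 → mem[0xa7]=0x7f, sp=0xa7
body[0] add  r2, r4, #10 → r2=0xb0
body[1] mov  r6, r3 → r6=0x7e
body[2] sub  r2, r4, #3 → r2=0xa3
body[3] mov  r6, r0 → r6=0x2a
body[4] mov  r5, r6 → r5=0x2a
body[5] sub  r3, r5, #44 → r3=0xfe
body[6] sub  r0, r6, #26 → r0=0x10
body[7] sub  r5, r3, r1 → r5=0x2b
epilogue: pop r6=0x7f, sp=0xa8
epilogue: pop r5=0xce, sp=0xa9
epilogue: pop r2=0x9d, sp=0xaa
epilogue: pop r0=0x2a, sp=0xab
prologue pushed ['r0', 'r2', 'r5', 'r6'] at ['0xaa', '0xa9', '0xa8', '0xa7']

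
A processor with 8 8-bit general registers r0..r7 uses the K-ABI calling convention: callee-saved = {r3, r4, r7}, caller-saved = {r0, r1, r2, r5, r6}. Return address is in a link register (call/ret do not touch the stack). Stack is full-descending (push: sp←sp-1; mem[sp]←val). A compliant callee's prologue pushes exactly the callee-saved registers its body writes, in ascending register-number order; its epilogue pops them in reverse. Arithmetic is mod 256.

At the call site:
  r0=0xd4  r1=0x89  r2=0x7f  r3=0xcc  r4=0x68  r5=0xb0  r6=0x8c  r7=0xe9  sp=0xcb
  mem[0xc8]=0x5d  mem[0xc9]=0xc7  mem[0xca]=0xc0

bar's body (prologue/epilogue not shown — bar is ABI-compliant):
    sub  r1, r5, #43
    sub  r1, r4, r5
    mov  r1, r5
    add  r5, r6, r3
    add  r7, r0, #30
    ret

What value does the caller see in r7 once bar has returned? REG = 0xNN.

REG = 0xe9

prologue: push r7 -> mem[0xca]=0xe9, sp=0xca
body[0] sub  r1, r5, #43 -> r1=0x85
body[1] sub  r1, r4, r5 -> r1=0xb8
body[2] mov  r1, r5 -> r1=0xb0
body[3] add  r5, r6, r3 -> r5=0x58
body[4] add  r7, r0, #30 -> r7=0xf2
epilogue: pop r7=0xe9, sp=0xcb
r7 is callee-saved -> restored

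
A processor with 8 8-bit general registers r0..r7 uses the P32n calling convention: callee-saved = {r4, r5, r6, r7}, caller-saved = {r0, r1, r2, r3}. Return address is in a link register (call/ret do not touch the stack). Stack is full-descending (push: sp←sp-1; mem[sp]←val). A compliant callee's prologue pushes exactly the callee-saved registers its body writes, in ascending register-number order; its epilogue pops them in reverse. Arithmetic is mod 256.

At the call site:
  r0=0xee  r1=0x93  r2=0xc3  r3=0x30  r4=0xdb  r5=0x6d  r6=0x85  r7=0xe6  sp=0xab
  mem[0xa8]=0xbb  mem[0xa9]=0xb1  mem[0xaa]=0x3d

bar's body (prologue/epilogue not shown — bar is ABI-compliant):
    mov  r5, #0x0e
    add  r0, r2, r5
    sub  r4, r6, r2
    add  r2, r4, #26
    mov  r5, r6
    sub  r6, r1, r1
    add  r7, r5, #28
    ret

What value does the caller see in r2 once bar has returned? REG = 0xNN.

REG = 0xdc

prologue: push r4 → mem[0xaa]=0xdb, sp=0xaa
prologue: push r5 → mem[0xa9]=0x6d, sp=0xa9
prologue: push r6 → mem[0xa8]=0x85, sp=0xa8
prologue: push r7 → mem[0xa7]=0xe6, sp=0xa7
body[0] mov  r5, #0x0e → r5=0x0e
body[1] add  r0, r2, r5 → r0=0xd1
body[2] sub  r4, r6, r2 → r4=0xc2
body[3] add  r2, r4, #26 → r2=0xdc
body[4] mov  r5, r6 → r5=0x85
body[5] sub  r6, r1, r1 → r6=0x00
body[6] add  r7, r5, #28 → r7=0xa1
epilogue: pop r7=0xe6, sp=0xa8
epilogue: pop r6=0x85, sp=0xa9
epilogue: pop r5=0x6d, sp=0xaa
epilogue: pop r4=0xdb, sp=0xab
r2 is caller-saved → body value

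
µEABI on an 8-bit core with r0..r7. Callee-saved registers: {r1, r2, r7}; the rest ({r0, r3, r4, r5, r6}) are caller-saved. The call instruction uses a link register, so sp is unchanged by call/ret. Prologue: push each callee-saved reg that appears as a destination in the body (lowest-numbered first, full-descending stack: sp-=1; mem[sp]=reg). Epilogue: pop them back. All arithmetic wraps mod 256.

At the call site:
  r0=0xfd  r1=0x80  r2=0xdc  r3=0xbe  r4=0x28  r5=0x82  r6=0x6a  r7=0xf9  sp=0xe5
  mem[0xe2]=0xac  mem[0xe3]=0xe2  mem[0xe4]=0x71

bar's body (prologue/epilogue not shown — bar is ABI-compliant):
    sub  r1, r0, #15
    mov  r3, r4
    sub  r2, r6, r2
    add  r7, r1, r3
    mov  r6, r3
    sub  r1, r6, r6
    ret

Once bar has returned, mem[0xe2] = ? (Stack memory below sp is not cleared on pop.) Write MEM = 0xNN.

MEM = 0xf9

prologue: push r1 -> mem[0xe4]=0x80, sp=0xe4
prologue: push r2 -> mem[0xe3]=0xdc, sp=0xe3
prologue: push r7 -> mem[0xe2]=0xf9, sp=0xe2
body[0] sub  r1, r0, #15 -> r1=0xee
body[1] mov  r3, r4 -> r3=0x28
body[2] sub  r2, r6, r2 -> r2=0x8e
body[3] add  r7, r1, r3 -> r7=0x16
body[4] mov  r6, r3 -> r6=0x28
body[5] sub  r1, r6, r6 -> r1=0x00
epilogue: pop r7=0xf9, sp=0xe3
epilogue: pop r2=0xdc, sp=0xe4
epilogue: pop r1=0x80, sp=0xe5
prologue pushed ['r1', 'r2', 'r7'] at ['0xe4', '0xe3', '0xe2']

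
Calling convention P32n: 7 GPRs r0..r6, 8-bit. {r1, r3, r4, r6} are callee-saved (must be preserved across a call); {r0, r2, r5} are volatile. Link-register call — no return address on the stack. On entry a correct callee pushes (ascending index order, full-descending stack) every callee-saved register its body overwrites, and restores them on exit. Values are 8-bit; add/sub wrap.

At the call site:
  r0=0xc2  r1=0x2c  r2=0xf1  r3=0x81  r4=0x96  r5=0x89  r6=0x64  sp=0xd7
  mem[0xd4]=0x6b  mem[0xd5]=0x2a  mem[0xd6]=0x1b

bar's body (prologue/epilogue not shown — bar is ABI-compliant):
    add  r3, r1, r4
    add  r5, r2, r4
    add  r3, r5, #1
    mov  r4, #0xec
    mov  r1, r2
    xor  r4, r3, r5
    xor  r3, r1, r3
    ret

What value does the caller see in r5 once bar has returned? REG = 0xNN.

REG = 0x87

prologue: push r1 → mem[0xd6]=0x2c, sp=0xd6
prologue: push r3 → mem[0xd5]=0x81, sp=0xd5
prologue: push r4 → mem[0xd4]=0x96, sp=0xd4
body[0] add  r3, r1, r4 → r3=0xc2
body[1] add  r5, r2, r4 → r5=0x87
body[2] add  r3, r5, #1 → r3=0x88
body[3] mov  r4, #0xec → r4=0xec
body[4] mov  r1, r2 → r1=0xf1
body[5] xor  r4, r3, r5 → r4=0x0f
body[6] xor  r3, r1, r3 → r3=0x79
epilogue: pop r4=0x96, sp=0xd5
epilogue: pop r3=0x81, sp=0xd6
epilogue: pop r1=0x2c, sp=0xd7
r5 is caller-saved → body value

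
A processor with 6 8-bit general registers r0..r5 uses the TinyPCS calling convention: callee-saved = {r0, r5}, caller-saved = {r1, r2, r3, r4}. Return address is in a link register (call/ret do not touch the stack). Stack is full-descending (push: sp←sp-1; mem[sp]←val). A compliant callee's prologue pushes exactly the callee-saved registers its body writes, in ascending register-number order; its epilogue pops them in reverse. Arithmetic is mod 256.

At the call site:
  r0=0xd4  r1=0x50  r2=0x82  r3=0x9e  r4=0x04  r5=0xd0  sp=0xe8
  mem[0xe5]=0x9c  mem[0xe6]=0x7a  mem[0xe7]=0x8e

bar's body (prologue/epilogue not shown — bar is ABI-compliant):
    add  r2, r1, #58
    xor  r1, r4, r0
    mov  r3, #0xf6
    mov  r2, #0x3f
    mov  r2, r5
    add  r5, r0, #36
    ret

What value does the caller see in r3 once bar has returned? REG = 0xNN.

REG = 0xf6

prologue: push r5 -> mem[0xe7]=0xd0, sp=0xe7
body[0] add  r2, r1, #58 -> r2=0x8a
body[1] xor  r1, r4, r0 -> r1=0xd0
body[2] mov  r3, #0xf6 -> r3=0xf6
body[3] mov  r2, #0x3f -> r2=0x3f
body[4] mov  r2, r5 -> r2=0xd0
body[5] add  r5, r0, #36 -> r5=0xf8
epilogue: pop r5=0xd0, sp=0xe8
r3 is caller-saved -> body value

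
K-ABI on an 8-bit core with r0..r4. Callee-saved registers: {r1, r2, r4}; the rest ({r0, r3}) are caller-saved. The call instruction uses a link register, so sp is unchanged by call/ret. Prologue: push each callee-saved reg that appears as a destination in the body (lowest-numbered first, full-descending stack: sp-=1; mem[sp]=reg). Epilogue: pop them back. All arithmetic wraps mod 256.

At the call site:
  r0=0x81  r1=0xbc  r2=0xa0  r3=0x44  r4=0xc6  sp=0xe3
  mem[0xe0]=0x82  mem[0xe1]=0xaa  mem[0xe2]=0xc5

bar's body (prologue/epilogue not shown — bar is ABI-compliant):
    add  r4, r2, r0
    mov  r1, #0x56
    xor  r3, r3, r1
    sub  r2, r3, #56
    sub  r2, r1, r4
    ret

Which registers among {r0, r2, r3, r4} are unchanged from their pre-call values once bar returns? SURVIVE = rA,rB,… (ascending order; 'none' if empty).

prologue: push r1 → mem[0xe2]=0xbc, sp=0xe2
prologue: push r2 → mem[0xe1]=0xa0, sp=0xe1
prologue: push r4 → mem[0xe0]=0xc6, sp=0xe0
body[0] add  r4, r2, r0 → r4=0x21
body[1] mov  r1, #0x56 → r1=0x56
body[2] xor  r3, r3, r1 → r3=0x12
body[3] sub  r2, r3, #56 → r2=0xda
body[4] sub  r2, r1, r4 → r2=0x35
epilogue: pop r4=0xc6, sp=0xe1
epilogue: pop r2=0xa0, sp=0xe2
epilogue: pop r1=0xbc, sp=0xe3
r0: caller-saved, written=False
r2: callee-saved, written=True
r3: caller-saved, written=True
r4: callee-saved, written=True

SURVIVE = r0,r2,r4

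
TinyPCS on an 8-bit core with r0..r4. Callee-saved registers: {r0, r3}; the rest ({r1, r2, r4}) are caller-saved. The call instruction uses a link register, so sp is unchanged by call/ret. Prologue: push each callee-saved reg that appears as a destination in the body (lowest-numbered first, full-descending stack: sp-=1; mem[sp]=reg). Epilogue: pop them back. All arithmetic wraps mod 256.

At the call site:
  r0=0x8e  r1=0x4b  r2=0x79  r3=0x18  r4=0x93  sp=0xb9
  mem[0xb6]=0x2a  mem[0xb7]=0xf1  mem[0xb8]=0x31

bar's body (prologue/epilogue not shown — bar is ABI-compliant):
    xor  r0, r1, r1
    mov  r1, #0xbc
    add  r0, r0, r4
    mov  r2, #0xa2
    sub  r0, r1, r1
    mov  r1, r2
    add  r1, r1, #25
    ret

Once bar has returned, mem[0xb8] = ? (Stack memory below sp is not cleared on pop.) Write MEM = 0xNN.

MEM = 0x8e

prologue: push r0 → mem[0xb8]=0x8e, sp=0xb8
body[0] xor  r0, r1, r1 → r0=0x00
body[1] mov  r1, #0xbc → r1=0xbc
body[2] add  r0, r0, r4 → r0=0x93
body[3] mov  r2, #0xa2 → r2=0xa2
body[4] sub  r0, r1, r1 → r0=0x00
body[5] mov  r1, r2 → r1=0xa2
body[6] add  r1, r1, #25 → r1=0xbb
epilogue: pop r0=0x8e, sp=0xb9
prologue pushed ['r0'] at ['0xb8']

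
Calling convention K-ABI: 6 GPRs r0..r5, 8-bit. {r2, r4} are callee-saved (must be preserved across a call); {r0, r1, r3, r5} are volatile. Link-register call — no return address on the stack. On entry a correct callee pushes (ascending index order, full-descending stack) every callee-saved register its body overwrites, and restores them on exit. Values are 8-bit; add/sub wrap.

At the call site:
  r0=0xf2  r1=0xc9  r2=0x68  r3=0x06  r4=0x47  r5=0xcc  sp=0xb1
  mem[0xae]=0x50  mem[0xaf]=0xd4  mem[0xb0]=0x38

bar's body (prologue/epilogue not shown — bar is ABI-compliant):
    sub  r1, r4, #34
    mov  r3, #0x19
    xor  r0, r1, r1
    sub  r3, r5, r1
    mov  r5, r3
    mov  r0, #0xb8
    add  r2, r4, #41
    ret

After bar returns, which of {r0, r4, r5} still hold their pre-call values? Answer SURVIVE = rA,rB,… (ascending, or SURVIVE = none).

prologue: push r2 -> mem[0xb0]=0x68, sp=0xb0
body[0] sub  r1, r4, #34 -> r1=0x25
body[1] mov  r3, #0x19 -> r3=0x19
body[2] xor  r0, r1, r1 -> r0=0x00
body[3] sub  r3, r5, r1 -> r3=0xa7
body[4] mov  r5, r3 -> r5=0xa7
body[5] mov  r0, #0xb8 -> r0=0xb8
body[6] add  r2, r4, #41 -> r2=0x70
epilogue: pop r2=0x68, sp=0xb1
r0: caller-saved, written=True
r4: callee-saved, written=False
r5: caller-saved, written=True

SURVIVE = r4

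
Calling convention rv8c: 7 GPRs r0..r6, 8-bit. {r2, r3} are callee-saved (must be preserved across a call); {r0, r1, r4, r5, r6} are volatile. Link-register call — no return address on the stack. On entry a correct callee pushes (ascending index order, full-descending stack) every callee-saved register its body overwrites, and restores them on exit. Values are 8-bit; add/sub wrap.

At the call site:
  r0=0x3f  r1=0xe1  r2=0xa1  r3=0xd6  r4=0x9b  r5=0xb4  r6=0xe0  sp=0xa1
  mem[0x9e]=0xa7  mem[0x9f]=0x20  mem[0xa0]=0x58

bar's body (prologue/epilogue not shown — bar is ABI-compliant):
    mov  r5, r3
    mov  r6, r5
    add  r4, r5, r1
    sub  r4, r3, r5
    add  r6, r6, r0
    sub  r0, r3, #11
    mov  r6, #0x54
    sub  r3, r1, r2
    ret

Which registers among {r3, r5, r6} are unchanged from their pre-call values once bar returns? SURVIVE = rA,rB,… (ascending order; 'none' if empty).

SURVIVE = r3

prologue: push r3 → mem[0xa0]=0xd6, sp=0xa0
body[0] mov  r5, r3 → r5=0xd6
body[1] mov  r6, r5 → r6=0xd6
body[2] add  r4, r5, r1 → r4=0xb7
body[3] sub  r4, r3, r5 → r4=0x00
body[4] add  r6, r6, r0 → r6=0x15
body[5] sub  r0, r3, #11 → r0=0xcb
body[6] mov  r6, #0x54 → r6=0x54
body[7] sub  r3, r1, r2 → r3=0x40
epilogue: pop r3=0xd6, sp=0xa1
r3: callee-saved, written=True
r5: caller-saved, written=True
r6: caller-saved, written=True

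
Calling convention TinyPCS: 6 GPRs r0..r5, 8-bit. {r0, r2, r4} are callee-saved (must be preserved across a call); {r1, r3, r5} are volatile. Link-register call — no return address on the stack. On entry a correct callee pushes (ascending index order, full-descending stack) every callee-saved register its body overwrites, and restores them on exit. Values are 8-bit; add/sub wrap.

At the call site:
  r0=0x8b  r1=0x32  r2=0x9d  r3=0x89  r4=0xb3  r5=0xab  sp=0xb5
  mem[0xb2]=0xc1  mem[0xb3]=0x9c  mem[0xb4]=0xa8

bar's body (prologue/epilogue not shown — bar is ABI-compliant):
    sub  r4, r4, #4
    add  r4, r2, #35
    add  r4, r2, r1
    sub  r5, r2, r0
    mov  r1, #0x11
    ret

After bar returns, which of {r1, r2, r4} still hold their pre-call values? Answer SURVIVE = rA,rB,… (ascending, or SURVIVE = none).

SURVIVE = r2,r4

prologue: push r4 → mem[0xb4]=0xb3, sp=0xb4
body[0] sub  r4, r4, #4 → r4=0xaf
body[1] add  r4, r2, #35 → r4=0xc0
body[2] add  r4, r2, r1 → r4=0xcf
body[3] sub  r5, r2, r0 → r5=0x12
body[4] mov  r1, #0x11 → r1=0x11
epilogue: pop r4=0xb3, sp=0xb5
r1: caller-saved, written=True
r2: callee-saved, written=False
r4: callee-saved, written=True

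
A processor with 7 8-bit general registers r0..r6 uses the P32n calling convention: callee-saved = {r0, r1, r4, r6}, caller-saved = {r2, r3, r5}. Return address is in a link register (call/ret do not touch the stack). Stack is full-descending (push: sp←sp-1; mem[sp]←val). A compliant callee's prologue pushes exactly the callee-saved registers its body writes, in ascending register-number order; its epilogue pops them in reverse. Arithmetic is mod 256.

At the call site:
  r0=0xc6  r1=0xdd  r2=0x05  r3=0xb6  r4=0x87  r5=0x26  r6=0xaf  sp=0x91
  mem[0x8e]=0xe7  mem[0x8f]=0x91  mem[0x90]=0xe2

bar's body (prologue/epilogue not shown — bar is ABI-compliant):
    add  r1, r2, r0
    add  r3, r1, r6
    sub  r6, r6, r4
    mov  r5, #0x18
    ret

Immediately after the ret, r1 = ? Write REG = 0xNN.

prologue: push r1 → mem[0x90]=0xdd, sp=0x90
prologue: push r6 → mem[0x8f]=0xaf, sp=0x8f
body[0] add  r1, r2, r0 → r1=0xcb
body[1] add  r3, r1, r6 → r3=0x7a
body[2] sub  r6, r6, r4 → r6=0x28
body[3] mov  r5, #0x18 → r5=0x18
epilogue: pop r6=0xaf, sp=0x90
epilogue: pop r1=0xdd, sp=0x91
r1 is callee-saved → restored

REG = 0xdd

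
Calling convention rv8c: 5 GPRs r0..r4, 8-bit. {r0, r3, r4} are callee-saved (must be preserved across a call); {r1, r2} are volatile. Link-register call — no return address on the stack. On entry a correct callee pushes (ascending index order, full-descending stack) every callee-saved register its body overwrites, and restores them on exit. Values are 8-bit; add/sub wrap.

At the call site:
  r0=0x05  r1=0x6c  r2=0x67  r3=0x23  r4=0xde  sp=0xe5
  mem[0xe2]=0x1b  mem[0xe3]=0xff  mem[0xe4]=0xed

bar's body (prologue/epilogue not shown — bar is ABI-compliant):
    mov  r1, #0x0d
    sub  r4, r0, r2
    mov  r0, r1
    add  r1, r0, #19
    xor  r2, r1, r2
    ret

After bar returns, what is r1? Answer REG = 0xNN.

prologue: push r0 -> mem[0xe4]=0x05, sp=0xe4
prologue: push r4 -> mem[0xe3]=0xde, sp=0xe3
body[0] mov  r1, #0x0d -> r1=0x0d
body[1] sub  r4, r0, r2 -> r4=0x9e
body[2] mov  r0, r1 -> r0=0x0d
body[3] add  r1, r0, #19 -> r1=0x20
body[4] xor  r2, r1, r2 -> r2=0x47
epilogue: pop r4=0xde, sp=0xe4
epilogue: pop r0=0x05, sp=0xe5
r1 is caller-saved -> body value

REG = 0x20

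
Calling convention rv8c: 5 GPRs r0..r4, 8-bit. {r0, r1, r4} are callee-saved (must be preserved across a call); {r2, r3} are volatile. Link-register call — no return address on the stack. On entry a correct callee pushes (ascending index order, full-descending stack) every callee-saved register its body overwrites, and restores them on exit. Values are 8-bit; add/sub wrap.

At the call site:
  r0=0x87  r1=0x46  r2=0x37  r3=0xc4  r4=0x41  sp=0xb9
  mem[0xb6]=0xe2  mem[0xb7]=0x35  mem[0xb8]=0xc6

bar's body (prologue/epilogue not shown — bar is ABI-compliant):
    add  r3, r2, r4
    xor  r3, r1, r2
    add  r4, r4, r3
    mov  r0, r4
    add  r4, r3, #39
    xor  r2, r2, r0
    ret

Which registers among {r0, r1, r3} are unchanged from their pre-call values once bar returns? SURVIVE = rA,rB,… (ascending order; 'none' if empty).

prologue: push r0 → mem[0xb8]=0x87, sp=0xb8
prologue: push r4 → mem[0xb7]=0x41, sp=0xb7
body[0] add  r3, r2, r4 → r3=0x78
body[1] xor  r3, r1, r2 → r3=0x71
body[2] add  r4, r4, r3 → r4=0xb2
body[3] mov  r0, r4 → r0=0xb2
body[4] add  r4, r3, #39 → r4=0x98
body[5] xor  r2, r2, r0 → r2=0x85
epilogue: pop r4=0x41, sp=0xb8
epilogue: pop r0=0x87, sp=0xb9
r0: callee-saved, written=True
r1: callee-saved, written=False
r3: caller-saved, written=True

SURVIVE = r0,r1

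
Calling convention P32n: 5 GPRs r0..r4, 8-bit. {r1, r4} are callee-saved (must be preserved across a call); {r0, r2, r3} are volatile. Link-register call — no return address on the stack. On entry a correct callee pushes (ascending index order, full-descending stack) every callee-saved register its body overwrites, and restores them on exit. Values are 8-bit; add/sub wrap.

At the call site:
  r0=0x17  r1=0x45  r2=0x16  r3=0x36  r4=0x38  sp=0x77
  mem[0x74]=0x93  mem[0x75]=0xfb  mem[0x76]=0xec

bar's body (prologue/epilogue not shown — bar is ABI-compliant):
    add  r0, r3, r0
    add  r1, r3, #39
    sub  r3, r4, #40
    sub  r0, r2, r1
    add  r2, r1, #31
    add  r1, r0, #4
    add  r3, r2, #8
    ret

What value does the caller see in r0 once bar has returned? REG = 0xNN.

REG = 0xb9

prologue: push r1 -> mem[0x76]=0x45, sp=0x76
body[0] add  r0, r3, r0 -> r0=0x4d
body[1] add  r1, r3, #39 -> r1=0x5d
body[2] sub  r3, r4, #40 -> r3=0x10
body[3] sub  r0, r2, r1 -> r0=0xb9
body[4] add  r2, r1, #31 -> r2=0x7c
body[5] add  r1, r0, #4 -> r1=0xbd
body[6] add  r3, r2, #8 -> r3=0x84
epilogue: pop r1=0x45, sp=0x77
r0 is caller-saved -> body value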